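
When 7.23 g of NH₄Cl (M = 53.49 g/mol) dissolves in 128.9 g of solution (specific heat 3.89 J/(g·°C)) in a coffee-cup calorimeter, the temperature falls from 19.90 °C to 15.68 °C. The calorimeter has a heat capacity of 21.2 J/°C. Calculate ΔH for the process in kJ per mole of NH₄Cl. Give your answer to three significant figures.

|ΔT| = |15.68 − 19.90| = 4.22 °C
|q_surr| = (128.9 × 3.89 + 21.2) × 4.22 = 522.621 × 4.22 = 2205 J
n(NH₄Cl) = 7.23 / 53.49 = 0.1352 mol
Temperature fell, so q_rxn = +|q_surr| = 2.205 kJ
ΔH = q_rxn / n = 16.31 kJ/mol

ΔH = 16.3 kJ/mol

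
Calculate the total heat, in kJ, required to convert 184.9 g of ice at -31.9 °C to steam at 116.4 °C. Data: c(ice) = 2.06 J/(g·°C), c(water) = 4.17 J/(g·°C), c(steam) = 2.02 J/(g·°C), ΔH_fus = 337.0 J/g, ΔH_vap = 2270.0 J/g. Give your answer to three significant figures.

q1 (heat ice -31.9→0.0 °C): 184.9 × 2.06 × 31.9 = 12151 J
q2 (melt at 0 °C): 184.9 × 337.0 = 62311 J
q3 (heat water 0.0→100.0 °C): 184.9 × 4.17 × 100.0 = 77103 J
q4 (vaporize at 100 °C): 184.9 × 2270.0 = 419723 J
q5 (heat steam 100.0→116.4 °C): 184.9 × 2.02 × 16.4 = 6125 J
Total: 12151 + 62311 + 77103 + 419723 + 6125 = 577413 J = 577 kJ

q = 577 kJ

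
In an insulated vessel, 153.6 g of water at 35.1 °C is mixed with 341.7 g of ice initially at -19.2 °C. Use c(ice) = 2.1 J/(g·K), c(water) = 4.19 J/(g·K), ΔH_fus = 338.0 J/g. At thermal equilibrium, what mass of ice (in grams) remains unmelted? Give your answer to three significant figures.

Heat to warm all ice to 0 °C: 341.7×2.1×19.2 = 13777 J
Heat released by water cooling to 0 °C: 153.6×4.19×35.1 = 22590 J
22590 J < 13777 + 341.7×338.0 = 129271.6 J, so not all ice melts; final T = 0 °C.
Heat left for melting: 22590 − 13777 = 8813 J
Mass melted = 8813 / 338.0 = 26.07 g
Ice remaining = 341.7 − 26.07 = 315.63 g

m_ice remaining = 316 g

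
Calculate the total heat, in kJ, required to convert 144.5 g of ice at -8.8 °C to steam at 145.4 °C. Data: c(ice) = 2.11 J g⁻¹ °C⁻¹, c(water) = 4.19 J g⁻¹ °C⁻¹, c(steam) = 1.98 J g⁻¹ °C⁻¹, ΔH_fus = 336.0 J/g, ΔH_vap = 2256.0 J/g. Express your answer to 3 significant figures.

q = 451 kJ

q1 (heat ice -8.8→0.0 °C): 144.5 × 2.11 × 8.8 = 2683 J
q2 (melt at 0 °C): 144.5 × 336.0 = 48552 J
q3 (heat water 0.0→100.0 °C): 144.5 × 4.19 × 100.0 = 60546 J
q4 (vaporize at 100 °C): 144.5 × 2256.0 = 325992 J
q5 (heat steam 100.0→145.4 °C): 144.5 × 1.98 × 45.4 = 12989 J
Total: 2683 + 48552 + 60546 + 325992 + 12989 = 450762 J = 451 kJ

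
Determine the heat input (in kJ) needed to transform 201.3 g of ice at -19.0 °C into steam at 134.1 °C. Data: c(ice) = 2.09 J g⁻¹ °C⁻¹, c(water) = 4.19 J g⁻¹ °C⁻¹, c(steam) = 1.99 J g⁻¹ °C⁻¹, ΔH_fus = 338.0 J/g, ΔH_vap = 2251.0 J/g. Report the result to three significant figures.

q = 627 kJ

q1 (heat ice -19.0→0.0 °C): 201.3 × 2.09 × 19.0 = 7994 J
q2 (melt at 0 °C): 201.3 × 338.0 = 68039 J
q3 (heat water 0.0→100.0 °C): 201.3 × 4.19 × 100.0 = 84345 J
q4 (vaporize at 100 °C): 201.3 × 2251.0 = 453126 J
q5 (heat steam 100.0→134.1 °C): 201.3 × 1.99 × 34.1 = 13660 J
Total: 7994 + 68039 + 84345 + 453126 + 13660 = 627164 J = 627 kJ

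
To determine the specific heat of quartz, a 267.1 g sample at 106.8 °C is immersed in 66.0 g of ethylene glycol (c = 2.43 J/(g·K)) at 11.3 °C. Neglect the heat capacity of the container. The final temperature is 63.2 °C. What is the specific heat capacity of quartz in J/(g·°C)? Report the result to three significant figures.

c = 0.715 J/(g·°C)

q_gained = (66.0 × 2.43) × (63.2 − 11.3) = 8324 J
q_lost = 267.1 × c × (106.8 − 63.2) = 11645.56 c
Set equal: c = 8324 / 11645.56 = 0.715 J/(g·°C)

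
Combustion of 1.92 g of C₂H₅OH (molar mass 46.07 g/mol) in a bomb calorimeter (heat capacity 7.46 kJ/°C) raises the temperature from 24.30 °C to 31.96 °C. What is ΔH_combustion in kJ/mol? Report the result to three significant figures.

ΔH = -1370 kJ/mol

ΔT = 31.96 − 24.30 = 7.66 °C
q_cal = C_cal × ΔT = 7.46 × 7.66 = 57.1436 kJ
n = 1.92 / 46.07 = 0.04168 mol
q_rxn = −q_cal = -57.1436 kJ
ΔH = -57.1436 / 0.04168 = -1371 kJ/mol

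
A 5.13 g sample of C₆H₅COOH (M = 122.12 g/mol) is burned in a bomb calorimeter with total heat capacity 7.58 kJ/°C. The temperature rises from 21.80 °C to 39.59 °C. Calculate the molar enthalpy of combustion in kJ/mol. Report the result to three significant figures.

ΔT = 39.59 − 21.80 = 17.79 °C
q_cal = C_cal × ΔT = 7.58 × 17.79 = 134.8482 kJ
n = 5.13 / 122.12 = 0.04201 mol
q_rxn = −q_cal = -134.8482 kJ
ΔH = -134.8482 / 0.04201 = -3210 kJ/mol

ΔH = -3210 kJ/mol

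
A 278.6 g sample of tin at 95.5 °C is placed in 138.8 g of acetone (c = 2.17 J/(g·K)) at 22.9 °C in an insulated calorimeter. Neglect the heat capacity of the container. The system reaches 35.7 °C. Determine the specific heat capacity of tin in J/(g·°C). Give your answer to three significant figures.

c = 0.231 J/(g·°C)

q_gained = (138.8 × 2.17) × (35.7 − 22.9) = 3855 J
q_lost = 278.6 × c × (95.5 − 35.7) = 16660.28 c
Set equal: c = 3855 / 16660.28 = 0.231 J/(g·°C)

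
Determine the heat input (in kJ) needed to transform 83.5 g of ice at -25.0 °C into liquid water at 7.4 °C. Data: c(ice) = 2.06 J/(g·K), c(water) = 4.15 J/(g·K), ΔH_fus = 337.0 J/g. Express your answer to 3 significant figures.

q1 (heat ice -25.0→0.0 °C): 83.5 × 2.06 × 25.0 = 4300 J
q2 (melt at 0 °C): 83.5 × 337.0 = 28140 J
q3 (heat water 0.0→7.4 °C): 83.5 × 4.15 × 7.4 = 2564 J
Total: 4300 + 28140 + 2564 = 35004 J = 35.0 kJ

q = 35.0 kJ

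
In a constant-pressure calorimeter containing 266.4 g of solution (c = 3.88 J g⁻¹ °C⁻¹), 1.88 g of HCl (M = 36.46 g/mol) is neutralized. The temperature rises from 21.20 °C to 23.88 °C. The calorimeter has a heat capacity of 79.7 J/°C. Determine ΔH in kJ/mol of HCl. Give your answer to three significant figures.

|ΔT| = |23.88 − 21.20| = 2.68 °C
|q_surr| = (266.4 × 3.88 + 79.7) × 2.68 = 1113.332 × 2.68 = 2984 J
n(HCl) = 1.88 / 36.46 = 0.05156 mol
Temperature rose, so q_rxn = −|q_surr| = -2.984 kJ
ΔH = q_rxn / n = -57.87 kJ/mol

ΔH = -57.9 kJ/mol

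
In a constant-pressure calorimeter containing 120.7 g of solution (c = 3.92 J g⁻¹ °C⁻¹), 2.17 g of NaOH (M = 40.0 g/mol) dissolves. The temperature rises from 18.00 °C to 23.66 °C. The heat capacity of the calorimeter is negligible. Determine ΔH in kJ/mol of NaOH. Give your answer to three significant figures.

ΔH = -49.4 kJ/mol

|ΔT| = |23.66 − 18.00| = 5.66 °C
|q_surr| = (120.7 × 3.92) × 5.66 = 473.144 × 5.66 = 2678 J
n(NaOH) = 2.17 / 40.0 = 0.05425 mol
Temperature rose, so q_rxn = −|q_surr| = -2.678 kJ
ΔH = q_rxn / n = -49.36 kJ/mol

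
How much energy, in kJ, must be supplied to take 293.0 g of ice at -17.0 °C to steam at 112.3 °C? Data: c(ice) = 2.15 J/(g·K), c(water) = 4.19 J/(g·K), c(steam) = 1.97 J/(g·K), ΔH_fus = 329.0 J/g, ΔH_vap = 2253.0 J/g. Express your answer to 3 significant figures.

q = 897 kJ

q1 (heat ice -17.0→0.0 °C): 293.0 × 2.15 × 17.0 = 10709 J
q2 (melt at 0 °C): 293.0 × 329.0 = 96397 J
q3 (heat water 0.0→100.0 °C): 293.0 × 4.19 × 100.0 = 122767 J
q4 (vaporize at 100 °C): 293.0 × 2253.0 = 660129 J
q5 (heat steam 100.0→112.3 °C): 293.0 × 1.97 × 12.3 = 7100 J
Total: 10709 + 96397 + 122767 + 660129 + 7100 = 897102 J = 897 kJ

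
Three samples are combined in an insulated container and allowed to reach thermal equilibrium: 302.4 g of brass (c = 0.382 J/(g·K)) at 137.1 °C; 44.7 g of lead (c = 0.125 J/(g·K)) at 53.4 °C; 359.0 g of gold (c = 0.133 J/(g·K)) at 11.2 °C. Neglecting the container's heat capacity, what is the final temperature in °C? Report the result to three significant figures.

Σ mᵢcᵢ(T − Tᵢ) = 0  ⇒  T = Σ mᵢcᵢTᵢ / Σ mᵢcᵢ
Σ mᵢcᵢ = 302.4×0.382 + 44.7×0.125 + 359.0×0.133 = 168.8513
Σ mᵢcᵢTᵢ = 115.5168×137.1 + 5.5875×53.4 + 47.747×11.2 = 16670
T = 16670 / 168.8513 = 98.73 °C

T_f = 98.7 °C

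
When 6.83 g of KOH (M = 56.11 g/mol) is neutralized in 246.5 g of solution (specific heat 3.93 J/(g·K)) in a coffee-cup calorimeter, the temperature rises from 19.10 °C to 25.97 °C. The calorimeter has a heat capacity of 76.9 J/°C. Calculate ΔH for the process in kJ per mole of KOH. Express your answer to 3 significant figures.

|ΔT| = |25.97 − 19.10| = 6.87 °C
|q_surr| = (246.5 × 3.93 + 76.9) × 6.87 = 1045.645 × 6.87 = 7184 J
n(KOH) = 6.83 / 56.11 = 0.1217 mol
Temperature rose, so q_rxn = −|q_surr| = -7.184 kJ
ΔH = q_rxn / n = -59.03 kJ/mol

ΔH = -59.0 kJ/mol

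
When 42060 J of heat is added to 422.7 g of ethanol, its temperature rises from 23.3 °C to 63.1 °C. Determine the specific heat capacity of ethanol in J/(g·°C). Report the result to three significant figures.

c = 2.50 J/(g·°C)

c = q / (m ΔT) = 42060 / (422.7 × 39.8)
c = 42060 / 16823.46 = 2.50 J/(g·°C)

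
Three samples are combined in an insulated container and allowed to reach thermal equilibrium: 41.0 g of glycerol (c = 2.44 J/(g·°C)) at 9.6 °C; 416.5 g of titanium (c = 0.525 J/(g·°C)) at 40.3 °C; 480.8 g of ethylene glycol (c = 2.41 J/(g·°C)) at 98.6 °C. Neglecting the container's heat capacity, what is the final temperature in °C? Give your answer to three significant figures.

Σ mᵢcᵢ(T − Tᵢ) = 0  ⇒  T = Σ mᵢcᵢTᵢ / Σ mᵢcᵢ
Σ mᵢcᵢ = 41.0×2.44 + 416.5×0.525 + 480.8×2.41 = 1477.4305
Σ mᵢcᵢTᵢ = 100.04×9.6 + 218.6625×40.3 + 1158.728×98.6 = 124020
T = 124020 / 1477.4305 = 83.94 °C

T_f = 83.9 °C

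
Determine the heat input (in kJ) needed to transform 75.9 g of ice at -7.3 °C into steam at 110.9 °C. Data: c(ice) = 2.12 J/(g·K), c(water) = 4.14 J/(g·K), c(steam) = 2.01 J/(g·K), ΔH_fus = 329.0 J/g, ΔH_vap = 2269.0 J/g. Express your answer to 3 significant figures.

q1 (heat ice -7.3→0.0 °C): 75.9 × 2.12 × 7.3 = 1175 J
q2 (melt at 0 °C): 75.9 × 329.0 = 24971 J
q3 (heat water 0.0→100.0 °C): 75.9 × 4.14 × 100.0 = 31423 J
q4 (vaporize at 100 °C): 75.9 × 2269.0 = 172217 J
q5 (heat steam 100.0→110.9 °C): 75.9 × 2.01 × 10.9 = 1663 J
Total: 1175 + 24971 + 31423 + 172217 + 1663 = 231449 J = 231 kJ

q = 231 kJ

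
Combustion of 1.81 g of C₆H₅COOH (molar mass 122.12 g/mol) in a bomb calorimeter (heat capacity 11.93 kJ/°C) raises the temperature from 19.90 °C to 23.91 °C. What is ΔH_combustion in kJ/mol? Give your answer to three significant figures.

ΔT = 23.91 − 19.90 = 4.01 °C
q_cal = C_cal × ΔT = 11.93 × 4.01 = 47.8393 kJ
n = 1.81 / 122.12 = 0.01482 mol
q_rxn = −q_cal = -47.8393 kJ
ΔH = -47.8393 / 0.01482 = -3228 kJ/mol

ΔH = -3230 kJ/mol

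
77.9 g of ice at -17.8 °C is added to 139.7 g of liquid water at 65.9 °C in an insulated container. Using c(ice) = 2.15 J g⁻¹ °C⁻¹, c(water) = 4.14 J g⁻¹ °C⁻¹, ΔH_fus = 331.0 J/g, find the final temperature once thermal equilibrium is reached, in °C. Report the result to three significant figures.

T_f = 10.4 °C

Heat to bring ice to 0 °C and melt it: q₁ = 77.9×2.15×17.8 + 77.9×331.0 = 28766 J
Heat the water can supply cooling to 0 °C: 139.7×4.14×65.9 = 38113.8 J > q₁, so all ice melts.
Energy balance: 139.7×4.14×(65.9 − T) = 28766 + 77.9×4.14×(T − 0)
578.358(65.9 − T) = 28766 + 322.506 T
38113.8 − 28766 = 900.864 T
T = 9347.8 / 900.864 = 10.38 °C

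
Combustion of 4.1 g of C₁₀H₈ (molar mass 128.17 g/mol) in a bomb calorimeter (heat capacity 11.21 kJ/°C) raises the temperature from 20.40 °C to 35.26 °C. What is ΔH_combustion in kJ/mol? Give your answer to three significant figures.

ΔT = 35.26 − 20.40 = 14.86 °C
q_cal = C_cal × ΔT = 11.21 × 14.86 = 166.5806 kJ
n = 4.1 / 128.17 = 0.03199 mol
q_rxn = −q_cal = -166.5806 kJ
ΔH = -166.5806 / 0.03199 = -5207 kJ/mol

ΔH = -5210 kJ/mol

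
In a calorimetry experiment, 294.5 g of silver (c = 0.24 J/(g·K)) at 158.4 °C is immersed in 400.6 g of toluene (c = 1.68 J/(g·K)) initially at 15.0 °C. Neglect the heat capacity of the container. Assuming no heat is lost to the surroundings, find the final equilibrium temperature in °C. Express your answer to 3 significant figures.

T_f = 28.6 °C

Heat lost by silver = heat gained by toluene.
(294.5)(0.24)(158.4 − T) = (400.6)(1.68)(T − 15.0)
70.68 (158.4 − T) = 673.008 (T − 15.0)
11196 − 70.68 T = 673.008 T − 10095
21291 = 743.688 T
T = 28.63 °C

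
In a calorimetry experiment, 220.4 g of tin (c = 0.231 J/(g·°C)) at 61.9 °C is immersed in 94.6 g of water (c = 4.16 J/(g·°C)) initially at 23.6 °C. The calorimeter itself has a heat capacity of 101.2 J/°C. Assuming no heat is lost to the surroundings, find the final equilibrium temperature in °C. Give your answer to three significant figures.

T_f = 27.2 °C

Heat lost by tin = heat gained by water + calorimeter.
(220.4)(0.231)(61.9 − T) = [(94.6)(4.16) + 101.2](T − 23.6)
50.9124 (61.9 − T) = 494.736 (T − 23.6)
3151.5 − 50.9124 T = 494.736 T − 11676
14827.5 = 545.6484 T
T = 27.17 °C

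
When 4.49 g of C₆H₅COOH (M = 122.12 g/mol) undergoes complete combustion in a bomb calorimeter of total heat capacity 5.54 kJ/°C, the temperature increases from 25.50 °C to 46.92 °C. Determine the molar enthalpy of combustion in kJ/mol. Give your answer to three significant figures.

ΔH = -3230 kJ/mol

ΔT = 46.92 − 25.50 = 21.42 °C
q_cal = C_cal × ΔT = 5.54 × 21.42 = 118.6668 kJ
n = 4.49 / 122.12 = 0.03677 mol
q_rxn = −q_cal = -118.6668 kJ
ΔH = -118.6668 / 0.03677 = -3227 kJ/mol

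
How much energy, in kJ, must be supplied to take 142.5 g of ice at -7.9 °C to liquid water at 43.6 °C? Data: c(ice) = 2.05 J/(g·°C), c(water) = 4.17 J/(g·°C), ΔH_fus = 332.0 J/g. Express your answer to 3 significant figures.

q = 75.5 kJ

q1 (heat ice -7.9→0.0 °C): 142.5 × 2.05 × 7.9 = 2308 J
q2 (melt at 0 °C): 142.5 × 332.0 = 47310 J
q3 (heat water 0.0→43.6 °C): 142.5 × 4.17 × 43.6 = 25908 J
Total: 2308 + 47310 + 25908 = 75526 J = 75.5 kJ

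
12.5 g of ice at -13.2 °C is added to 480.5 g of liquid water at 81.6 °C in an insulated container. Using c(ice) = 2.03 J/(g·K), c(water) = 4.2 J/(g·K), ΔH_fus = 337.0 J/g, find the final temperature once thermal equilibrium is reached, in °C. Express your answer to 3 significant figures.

T_f = 77.3 °C

Heat to bring ice to 0 °C and melt it: q₁ = 12.5×2.03×13.2 + 12.5×337.0 = 4547.5 J
Heat the water can supply cooling to 0 °C: 480.5×4.2×81.6 = 164677 J > q₁, so all ice melts.
Energy balance: 480.5×4.2×(81.6 − T) = 4547.5 + 12.5×4.2×(T − 0)
2018.1(81.6 − T) = 4547.5 + 52.5 T
164677 − 4547.5 = 2070.6 T
T = 160129.5 / 2070.6 = 77.33 °C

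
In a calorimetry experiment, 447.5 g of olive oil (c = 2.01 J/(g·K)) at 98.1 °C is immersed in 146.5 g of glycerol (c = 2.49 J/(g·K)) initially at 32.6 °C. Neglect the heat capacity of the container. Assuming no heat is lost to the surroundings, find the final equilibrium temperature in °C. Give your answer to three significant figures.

T_f = 79.2 °C

Heat lost by olive oil = heat gained by glycerol.
(447.5)(2.01)(98.1 − T) = (146.5)(2.49)(T − 32.6)
899.475 (98.1 − T) = 364.785 (T − 32.6)
88238 − 899.475 T = 364.785 T − 11892
100130 = 1264.260 T
T = 79.20 °C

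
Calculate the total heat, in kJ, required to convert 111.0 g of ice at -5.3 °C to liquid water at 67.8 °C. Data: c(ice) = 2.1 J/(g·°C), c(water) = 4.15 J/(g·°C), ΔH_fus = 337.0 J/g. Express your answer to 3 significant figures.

q = 69.9 kJ

q1 (heat ice -5.3→0.0 °C): 111.0 × 2.1 × 5.3 = 1235 J
q2 (melt at 0 °C): 111.0 × 337.0 = 37407 J
q3 (heat water 0.0→67.8 °C): 111.0 × 4.15 × 67.8 = 31232 J
Total: 1235 + 37407 + 31232 = 69874 J = 69.9 kJ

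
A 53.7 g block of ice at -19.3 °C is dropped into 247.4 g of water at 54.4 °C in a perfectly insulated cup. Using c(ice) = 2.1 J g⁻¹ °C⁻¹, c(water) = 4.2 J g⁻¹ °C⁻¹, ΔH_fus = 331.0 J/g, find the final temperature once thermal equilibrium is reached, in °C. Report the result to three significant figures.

Heat to bring ice to 0 °C and melt it: q₁ = 53.7×2.1×19.3 + 53.7×331.0 = 19951 J
Heat the water can supply cooling to 0 °C: 247.4×4.2×54.4 = 56526.0 J > q₁, so all ice melts.
Energy balance: 247.4×4.2×(54.4 − T) = 19951 + 53.7×4.2×(T − 0)
1039.08(54.4 − T) = 19951 + 225.54 T
56526.0 − 19951 = 1264.62 T
T = 36575.0 / 1264.62 = 28.92 °C

T_f = 28.9 °C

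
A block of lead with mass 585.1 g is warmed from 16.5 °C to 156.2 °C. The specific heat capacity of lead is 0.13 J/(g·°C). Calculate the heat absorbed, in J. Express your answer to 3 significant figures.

q = m c ΔT = 585.1 × 0.13 × (156.2 − 16.5)
q = 585.1 × 0.13 × 139.7 = 10630 J

q = 10600 J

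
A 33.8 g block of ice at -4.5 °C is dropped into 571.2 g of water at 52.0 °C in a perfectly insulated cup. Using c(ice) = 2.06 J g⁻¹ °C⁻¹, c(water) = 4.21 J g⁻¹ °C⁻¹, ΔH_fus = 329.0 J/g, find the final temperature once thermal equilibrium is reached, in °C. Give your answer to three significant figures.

T_f = 44.6 °C

Heat to bring ice to 0 °C and melt it: q₁ = 33.8×2.06×4.5 + 33.8×329.0 = 11434 J
Heat the water can supply cooling to 0 °C: 571.2×4.21×52.0 = 125047 J > q₁, so all ice melts.
Energy balance: 571.2×4.21×(52.0 − T) = 11434 + 33.8×4.21×(T − 0)
2404.752(52.0 − T) = 11434 + 142.298 T
125047 − 11434 = 2547.050 T
T = 113613 / 2547.050 = 44.61 °C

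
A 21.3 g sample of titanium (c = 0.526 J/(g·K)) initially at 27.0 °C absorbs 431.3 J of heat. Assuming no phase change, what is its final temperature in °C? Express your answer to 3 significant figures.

ΔT = q / (m c) = 431.3 / (21.3 × 0.526) = 38.50 °C
T_f = 27.0 + 38.50 = 65.50 °C

T_f = 65.5 °C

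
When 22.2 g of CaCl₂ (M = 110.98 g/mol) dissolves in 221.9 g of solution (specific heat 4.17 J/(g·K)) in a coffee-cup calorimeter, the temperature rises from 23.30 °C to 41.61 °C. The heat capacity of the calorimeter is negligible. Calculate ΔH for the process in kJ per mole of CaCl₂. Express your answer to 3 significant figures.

ΔH = -84.7 kJ/mol

|ΔT| = |41.61 − 23.30| = 18.31 °C
|q_surr| = (221.9 × 4.17) × 18.31 = 925.323 × 18.31 = 16940 J
n(CaCl₂) = 22.2 / 110.98 = 0.2000 mol
Temperature rose, so q_rxn = −|q_surr| = -16.94 kJ
ΔH = q_rxn / n = -84.70 kJ/mol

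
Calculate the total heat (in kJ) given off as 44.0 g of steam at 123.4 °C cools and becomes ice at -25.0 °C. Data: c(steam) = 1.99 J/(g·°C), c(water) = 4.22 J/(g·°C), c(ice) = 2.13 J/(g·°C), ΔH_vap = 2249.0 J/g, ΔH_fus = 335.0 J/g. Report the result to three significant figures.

q1 (cool steam 123.4→100 °C): 44.0 × 1.99 × 23.4 = 2049 J
q2 (condense at 100 °C): 44.0 × 2249.0 = 98956 J
q3 (cool water 100→0 °C): 44.0 × 4.22 × 100.0 = 18568 J
q4 (freeze at 0 °C): 44.0 × 335.0 = 14740 J
q5 (cool ice 0→-25.0 °C): 44.0 × 2.13 × 25.0 = 2343 J
Total: 2049 + 98956 + 18568 + 14740 + 2343 = 136656 J = 137 kJ

q = 137 kJ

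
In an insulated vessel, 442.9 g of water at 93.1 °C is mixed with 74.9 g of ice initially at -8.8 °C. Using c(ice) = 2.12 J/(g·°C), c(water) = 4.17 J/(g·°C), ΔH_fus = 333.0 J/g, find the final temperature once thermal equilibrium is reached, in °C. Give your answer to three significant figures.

Heat to bring ice to 0 °C and melt it: q₁ = 74.9×2.12×8.8 + 74.9×333.0 = 26339 J
Heat the water can supply cooling to 0 °C: 442.9×4.17×93.1 = 171946 J > q₁, so all ice melts.
Energy balance: 442.9×4.17×(93.1 − T) = 26339 + 74.9×4.17×(T − 0)
1846.893(93.1 − T) = 26339 + 312.333 T
171946 − 26339 = 2159.226 T
T = 145607 / 2159.226 = 67.43 °C

T_f = 67.4 °C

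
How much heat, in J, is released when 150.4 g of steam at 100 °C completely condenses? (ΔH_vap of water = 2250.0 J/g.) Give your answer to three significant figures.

q = 338000 J

q = m × ΔH_vap = 150.4 × 2250.0 = 338400 J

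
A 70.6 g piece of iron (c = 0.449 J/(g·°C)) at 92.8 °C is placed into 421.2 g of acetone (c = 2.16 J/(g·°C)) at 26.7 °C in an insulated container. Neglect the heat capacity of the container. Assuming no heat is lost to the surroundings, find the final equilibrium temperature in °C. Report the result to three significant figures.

T_f = 28.9 °C

Heat lost by iron = heat gained by acetone.
(70.6)(0.449)(92.8 − T) = (421.2)(2.16)(T − 26.7)
31.6994 (92.8 − T) = 909.792 (T − 26.7)
2941.7 − 31.6994 T = 909.792 T − 24291
27232.7 = 941.4914 T
T = 28.93 °C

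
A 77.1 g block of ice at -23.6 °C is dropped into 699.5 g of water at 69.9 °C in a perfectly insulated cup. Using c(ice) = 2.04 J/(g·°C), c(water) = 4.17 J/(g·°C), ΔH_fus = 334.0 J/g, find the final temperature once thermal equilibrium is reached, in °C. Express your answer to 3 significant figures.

T_f = 53.9 °C

Heat to bring ice to 0 °C and melt it: q₁ = 77.1×2.04×23.6 + 77.1×334.0 = 29463 J
Heat the water can supply cooling to 0 °C: 699.5×4.17×69.9 = 203892 J > q₁, so all ice melts.
Energy balance: 699.5×4.17×(69.9 − T) = 29463 + 77.1×4.17×(T − 0)
2916.915(69.9 − T) = 29463 + 321.507 T
203892 − 29463 = 3238.422 T
T = 174429 / 3238.422 = 53.86 °C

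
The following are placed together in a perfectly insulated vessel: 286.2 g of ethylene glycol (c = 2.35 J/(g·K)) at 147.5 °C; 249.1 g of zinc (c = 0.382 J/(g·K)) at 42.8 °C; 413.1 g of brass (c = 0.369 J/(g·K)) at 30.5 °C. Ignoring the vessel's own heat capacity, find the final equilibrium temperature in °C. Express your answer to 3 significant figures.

T_f = 117 °C

Σ mᵢcᵢ(T − Tᵢ) = 0  ⇒  T = Σ mᵢcᵢTᵢ / Σ mᵢcᵢ
Σ mᵢcᵢ = 286.2×2.35 + 249.1×0.382 + 413.1×0.369 = 920.1601
Σ mᵢcᵢTᵢ = 672.57×147.5 + 95.1562×42.8 + 152.4339×30.5 = 107930
T = 107930 / 920.1601 = 117.3 °C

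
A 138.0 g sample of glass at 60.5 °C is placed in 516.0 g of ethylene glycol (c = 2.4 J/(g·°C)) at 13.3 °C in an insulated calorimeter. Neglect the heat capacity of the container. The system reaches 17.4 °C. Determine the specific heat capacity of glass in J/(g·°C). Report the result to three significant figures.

q_gained = (516.0 × 2.4) × (17.4 − 13.3) = 5077 J
q_lost = 138.0 × c × (60.5 − 17.4) = 5947.8 c
Set equal: c = 5077 / 5947.8 = 0.854 J/(g·°C)

c = 0.854 J/(g·°C)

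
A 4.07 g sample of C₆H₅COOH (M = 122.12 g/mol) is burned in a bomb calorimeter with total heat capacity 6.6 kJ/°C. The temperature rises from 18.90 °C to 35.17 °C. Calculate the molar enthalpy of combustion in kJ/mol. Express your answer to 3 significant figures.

ΔT = 35.17 − 18.90 = 16.27 °C
q_cal = C_cal × ΔT = 6.6 × 16.27 = 107.382 kJ
n = 4.07 / 122.12 = 0.03333 mol
q_rxn = −q_cal = -107.382 kJ
ΔH = -107.382 / 0.03333 = -3222 kJ/mol

ΔH = -3220 kJ/mol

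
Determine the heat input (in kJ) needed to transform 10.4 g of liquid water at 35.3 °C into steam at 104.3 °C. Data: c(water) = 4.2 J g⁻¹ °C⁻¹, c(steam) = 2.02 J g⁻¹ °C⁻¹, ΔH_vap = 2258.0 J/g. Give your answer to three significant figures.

q1 (heat water 35.3→100.0 °C): 10.4 × 4.2 × 64.7 = 2826 J
q2 (vaporize at 100 °C): 10.4 × 2258.0 = 23483 J
q3 (heat steam 100.0→104.3 °C): 10.4 × 2.02 × 4.3 = 90 J
Total: 2826 + 23483 + 90 = 26399 J = 26.4 kJ

q = 26.4 kJ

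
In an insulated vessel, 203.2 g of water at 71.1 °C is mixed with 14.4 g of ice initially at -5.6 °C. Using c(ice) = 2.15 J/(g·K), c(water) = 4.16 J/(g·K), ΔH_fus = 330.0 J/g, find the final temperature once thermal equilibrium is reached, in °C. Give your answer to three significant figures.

T_f = 61.0 °C

Heat to bring ice to 0 °C and melt it: q₁ = 14.4×2.15×5.6 + 14.4×330.0 = 4925.4 J
Heat the water can supply cooling to 0 °C: 203.2×4.16×71.1 = 60101.7 J > q₁, so all ice melts.
Energy balance: 203.2×4.16×(71.1 − T) = 4925.4 + 14.4×4.16×(T − 0)
845.312(71.1 − T) = 4925.4 + 59.904 T
60101.7 − 4925.4 = 905.216 T
T = 55176.3 / 905.216 = 60.95 °C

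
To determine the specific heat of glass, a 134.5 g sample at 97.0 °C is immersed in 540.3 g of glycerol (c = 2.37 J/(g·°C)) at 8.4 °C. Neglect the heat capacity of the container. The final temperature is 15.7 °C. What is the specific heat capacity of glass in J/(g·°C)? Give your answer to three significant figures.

q_gained = (540.3 × 2.37) × (15.7 − 8.4) = 9348 J
q_lost = 134.5 × c × (97.0 − 15.7) = 10934.85 c
Set equal: c = 9348 / 10934.85 = 0.855 J/(g·°C)

c = 0.855 J/(g·°C)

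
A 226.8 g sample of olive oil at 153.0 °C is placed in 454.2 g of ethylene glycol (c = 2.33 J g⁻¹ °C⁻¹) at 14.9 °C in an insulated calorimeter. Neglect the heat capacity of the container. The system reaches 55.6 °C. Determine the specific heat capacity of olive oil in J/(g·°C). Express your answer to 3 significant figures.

q_gained = (454.2 × 2.33) × (55.6 − 14.9) = 43070 J
q_lost = 226.8 × c × (153.0 − 55.6) = 22090.32 c
Set equal: c = 43070 / 22090.32 = 1.95 J/(g·°C)

c = 1.95 J/(g·°C)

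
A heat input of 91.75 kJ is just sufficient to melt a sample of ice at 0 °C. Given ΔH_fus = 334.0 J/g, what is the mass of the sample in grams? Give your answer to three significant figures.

m = q / ΔH_fus = 91750 J / 334.0 J/g = 275 g

m = 275 g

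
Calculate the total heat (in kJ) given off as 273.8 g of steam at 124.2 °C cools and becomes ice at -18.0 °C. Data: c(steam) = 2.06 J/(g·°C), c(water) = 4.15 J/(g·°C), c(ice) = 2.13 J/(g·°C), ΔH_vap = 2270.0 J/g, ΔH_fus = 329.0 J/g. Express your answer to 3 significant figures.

q = 849 kJ

q1 (cool steam 124.2→100 °C): 273.8 × 2.06 × 24.2 = 13649 J
q2 (condense at 100 °C): 273.8 × 2270.0 = 621526 J
q3 (cool water 100→0 °C): 273.8 × 4.15 × 100.0 = 113627 J
q4 (freeze at 0 °C): 273.8 × 329.0 = 90080 J
q5 (cool ice 0→-18.0 °C): 273.8 × 2.13 × 18.0 = 10497 J
Total: 13649 + 621526 + 113627 + 90080 + 10497 = 849379 J = 849 kJ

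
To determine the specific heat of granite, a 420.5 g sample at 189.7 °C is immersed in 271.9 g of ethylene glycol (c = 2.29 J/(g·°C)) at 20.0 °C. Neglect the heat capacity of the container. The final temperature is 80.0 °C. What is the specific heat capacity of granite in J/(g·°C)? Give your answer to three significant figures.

c = 0.810 J/(g·°C)

q_gained = (271.9 × 2.29) × (80.0 − 20.0) = 37360 J
q_lost = 420.5 × c × (189.7 − 80.0) = 46128.85 c
Set equal: c = 37360 / 46128.85 = 0.810 J/(g·°C)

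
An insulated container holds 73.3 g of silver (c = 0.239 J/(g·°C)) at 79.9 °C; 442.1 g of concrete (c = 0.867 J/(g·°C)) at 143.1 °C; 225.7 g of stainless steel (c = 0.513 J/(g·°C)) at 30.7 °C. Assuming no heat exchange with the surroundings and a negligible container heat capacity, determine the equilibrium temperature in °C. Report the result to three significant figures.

Σ mᵢcᵢ(T − Tᵢ) = 0  ⇒  T = Σ mᵢcᵢTᵢ / Σ mᵢcᵢ
Σ mᵢcᵢ = 73.3×0.239 + 442.1×0.867 + 225.7×0.513 = 516.6035
Σ mᵢcᵢTᵢ = 17.5187×79.9 + 383.3007×143.1 + 115.7841×30.7 = 59805
T = 59805 / 516.6035 = 115.8 °C

T_f = 116 °C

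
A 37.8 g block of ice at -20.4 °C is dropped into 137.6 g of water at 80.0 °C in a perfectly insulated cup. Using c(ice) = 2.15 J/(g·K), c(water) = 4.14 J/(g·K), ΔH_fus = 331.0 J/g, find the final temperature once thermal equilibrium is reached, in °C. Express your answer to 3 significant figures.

T_f = 43.2 °C

Heat to bring ice to 0 °C and melt it: q₁ = 37.8×2.15×20.4 + 37.8×331.0 = 14170 J
Heat the water can supply cooling to 0 °C: 137.6×4.14×80.0 = 45573.1 J > q₁, so all ice melts.
Energy balance: 137.6×4.14×(80.0 − T) = 14170 + 37.8×4.14×(T − 0)
569.664(80.0 − T) = 14170 + 156.492 T
45573.1 − 14170 = 726.156 T
T = 31403.1 / 726.156 = 43.246 °C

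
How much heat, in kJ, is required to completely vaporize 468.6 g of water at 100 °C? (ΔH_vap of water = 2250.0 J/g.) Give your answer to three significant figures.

q = 1050 kJ

q = m × ΔH_vap = 468.6 × 2250.0 = 1054000 J = 1050 kJ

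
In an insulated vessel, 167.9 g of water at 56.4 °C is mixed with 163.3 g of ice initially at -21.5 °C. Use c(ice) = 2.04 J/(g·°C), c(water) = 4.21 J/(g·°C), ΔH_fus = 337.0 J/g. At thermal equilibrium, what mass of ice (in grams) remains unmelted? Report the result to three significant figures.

m_ice remaining = 66.3 g

Heat to warm all ice to 0 °C: 163.3×2.04×21.5 = 7162.3 J
Heat released by water cooling to 0 °C: 167.9×4.21×56.4 = 39867 J
39867 J < 7162.3 + 163.3×337.0 = 62194.4 J, so not all ice melts; final T = 0 °C.
Heat left for melting: 39867 − 7162.3 = 32704.7 J
Mass melted = 32704.7 / 337.0 = 97.05 g
Ice remaining = 163.3 − 97.05 = 66.25 g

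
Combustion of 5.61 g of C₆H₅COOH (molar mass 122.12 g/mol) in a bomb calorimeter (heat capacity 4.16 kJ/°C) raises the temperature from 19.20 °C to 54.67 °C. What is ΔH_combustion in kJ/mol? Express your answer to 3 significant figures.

ΔT = 54.67 − 19.20 = 35.47 °C
q_cal = C_cal × ΔT = 4.16 × 35.47 = 147.5552 kJ
n = 5.61 / 122.12 = 0.04594 mol
q_rxn = −q_cal = -147.5552 kJ
ΔH = -147.5552 / 0.04594 = -3212 kJ/mol

ΔH = -3210 kJ/mol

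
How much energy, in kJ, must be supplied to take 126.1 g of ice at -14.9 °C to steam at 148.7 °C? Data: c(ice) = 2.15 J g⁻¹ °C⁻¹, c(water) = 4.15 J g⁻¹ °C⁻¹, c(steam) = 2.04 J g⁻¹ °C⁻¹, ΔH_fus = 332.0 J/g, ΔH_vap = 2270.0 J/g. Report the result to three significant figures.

q = 397 kJ

q1 (heat ice -14.9→0.0 °C): 126.1 × 2.15 × 14.9 = 4040 J
q2 (melt at 0 °C): 126.1 × 332.0 = 41865 J
q3 (heat water 0.0→100.0 °C): 126.1 × 4.15 × 100.0 = 52332 J
q4 (vaporize at 100 °C): 126.1 × 2270.0 = 286247 J
q5 (heat steam 100.0→148.7 °C): 126.1 × 2.04 × 48.7 = 12528 J
Total: 4040 + 41865 + 52332 + 286247 + 12528 = 397012 J = 397 kJ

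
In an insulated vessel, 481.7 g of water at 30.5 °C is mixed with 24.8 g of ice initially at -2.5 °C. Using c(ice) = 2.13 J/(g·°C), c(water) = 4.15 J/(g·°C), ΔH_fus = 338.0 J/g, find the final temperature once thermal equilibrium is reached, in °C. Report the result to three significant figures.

T_f = 25.0 °C

Heat to bring ice to 0 °C and melt it: q₁ = 24.8×2.13×2.5 + 24.8×338.0 = 8514.5 J
Heat the water can supply cooling to 0 °C: 481.7×4.15×30.5 = 60971.2 J > q₁, so all ice melts.
Energy balance: 481.7×4.15×(30.5 − T) = 8514.5 + 24.8×4.15×(T − 0)
1999.055(30.5 − T) = 8514.5 + 102.92 T
60971.2 − 8514.5 = 2101.975 T
T = 52456.7 / 2101.975 = 24.96 °C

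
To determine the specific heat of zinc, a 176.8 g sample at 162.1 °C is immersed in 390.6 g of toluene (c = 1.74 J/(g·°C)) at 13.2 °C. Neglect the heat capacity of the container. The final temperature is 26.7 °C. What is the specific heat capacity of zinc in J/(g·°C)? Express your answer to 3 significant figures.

q_gained = (390.6 × 1.74) × (26.7 − 13.2) = 9175 J
q_lost = 176.8 × c × (162.1 − 26.7) = 23938.72 c
Set equal: c = 9175 / 23938.72 = 0.383 J/(g·°C)

c = 0.383 J/(g·°C)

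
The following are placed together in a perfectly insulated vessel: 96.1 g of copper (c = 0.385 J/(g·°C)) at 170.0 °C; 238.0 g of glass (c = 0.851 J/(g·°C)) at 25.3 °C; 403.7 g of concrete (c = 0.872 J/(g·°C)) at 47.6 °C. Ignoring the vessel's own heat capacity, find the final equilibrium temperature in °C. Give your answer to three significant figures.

Σ mᵢcᵢ(T − Tᵢ) = 0  ⇒  T = Σ mᵢcᵢTᵢ / Σ mᵢcᵢ
Σ mᵢcᵢ = 96.1×0.385 + 238.0×0.851 + 403.7×0.872 = 591.5629
Σ mᵢcᵢTᵢ = 36.9985×170.0 + 202.538×25.3 + 352.0264×47.6 = 28170
T = 28170 / 591.5629 = 47.62 °C

T_f = 47.6 °C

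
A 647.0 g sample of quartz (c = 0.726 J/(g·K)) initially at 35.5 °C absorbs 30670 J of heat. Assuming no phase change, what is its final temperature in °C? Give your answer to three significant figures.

ΔT = q / (m c) = 30670 / (647.0 × 0.726) = 65.29 °C
T_f = 35.5 + 65.29 = 100.79 °C

T_f = 101 °C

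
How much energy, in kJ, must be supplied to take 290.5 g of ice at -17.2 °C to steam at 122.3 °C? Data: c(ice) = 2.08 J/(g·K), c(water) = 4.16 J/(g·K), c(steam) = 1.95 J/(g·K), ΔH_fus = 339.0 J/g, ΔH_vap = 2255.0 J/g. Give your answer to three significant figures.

q1 (heat ice -17.2→0.0 °C): 290.5 × 2.08 × 17.2 = 10393 J
q2 (melt at 0 °C): 290.5 × 339.0 = 98480 J
q3 (heat water 0.0→100.0 °C): 290.5 × 4.16 × 100.0 = 120848 J
q4 (vaporize at 100 °C): 290.5 × 2255.0 = 655078 J
q5 (heat steam 100.0→122.3 °C): 290.5 × 1.95 × 22.3 = 12632 J
Total: 10393 + 98480 + 120848 + 655078 + 12632 = 897431 J = 897 kJ

q = 897 kJ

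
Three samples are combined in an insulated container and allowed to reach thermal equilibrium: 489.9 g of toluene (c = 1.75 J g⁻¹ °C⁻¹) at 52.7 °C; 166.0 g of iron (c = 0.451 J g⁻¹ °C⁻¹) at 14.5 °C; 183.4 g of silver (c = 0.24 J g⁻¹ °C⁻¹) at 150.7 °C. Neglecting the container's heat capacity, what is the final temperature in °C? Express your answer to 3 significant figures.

Σ mᵢcᵢ(T − Tᵢ) = 0  ⇒  T = Σ mᵢcᵢTᵢ / Σ mᵢcᵢ
Σ mᵢcᵢ = 489.9×1.75 + 166.0×0.451 + 183.4×0.24 = 976.207
Σ mᵢcᵢTᵢ = 857.325×52.7 + 74.866×14.5 + 44.016×150.7 = 52900
T = 52900 / 976.207 = 54.19 °C

T_f = 54.2 °C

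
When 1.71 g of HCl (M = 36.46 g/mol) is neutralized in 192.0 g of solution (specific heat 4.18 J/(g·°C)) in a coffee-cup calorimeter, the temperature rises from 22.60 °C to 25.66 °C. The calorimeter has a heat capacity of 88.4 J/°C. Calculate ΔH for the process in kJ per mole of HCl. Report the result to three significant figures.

ΔH = -58.1 kJ/mol

|ΔT| = |25.66 − 22.60| = 3.06 °C
|q_surr| = (192.0 × 4.18 + 88.4) × 3.06 = 890.96 × 3.06 = 2726 J
n(HCl) = 1.71 / 36.46 = 0.04690 mol
Temperature rose, so q_rxn = −|q_surr| = -2.726 kJ
ΔH = q_rxn / n = -58.12 kJ/mol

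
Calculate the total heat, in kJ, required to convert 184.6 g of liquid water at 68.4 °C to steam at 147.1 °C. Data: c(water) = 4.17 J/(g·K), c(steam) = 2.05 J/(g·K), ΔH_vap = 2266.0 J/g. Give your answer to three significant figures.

q1 (heat water 68.4→100.0 °C): 184.6 × 4.17 × 31.6 = 24325 J
q2 (vaporize at 100 °C): 184.6 × 2266.0 = 418304 J
q3 (heat steam 100.0→147.1 °C): 184.6 × 2.05 × 47.1 = 17824 J
Total: 24325 + 418304 + 17824 = 460453 J = 460 kJ

q = 460 kJ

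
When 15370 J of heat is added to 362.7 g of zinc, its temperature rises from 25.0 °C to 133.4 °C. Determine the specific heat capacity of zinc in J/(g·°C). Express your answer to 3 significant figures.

c = q / (m ΔT) = 15370 / (362.7 × 108.4)
c = 15370 / 39316.68 = 0.391 J/(g·°C)

c = 0.391 J/(g·°C)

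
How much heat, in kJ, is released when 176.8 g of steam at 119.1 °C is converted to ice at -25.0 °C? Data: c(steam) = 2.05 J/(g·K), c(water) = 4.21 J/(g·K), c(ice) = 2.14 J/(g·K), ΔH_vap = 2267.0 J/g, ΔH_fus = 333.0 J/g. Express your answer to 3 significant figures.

q = 550 kJ

q1 (cool steam 119.1→100 °C): 176.8 × 2.05 × 19.1 = 6923 J
q2 (condense at 100 °C): 176.8 × 2267.0 = 400806 J
q3 (cool water 100→0 °C): 176.8 × 4.21 × 100.0 = 74433 J
q4 (freeze at 0 °C): 176.8 × 333.0 = 58874 J
q5 (cool ice 0→-25.0 °C): 176.8 × 2.14 × 25.0 = 9459 J
Total: 6923 + 400806 + 74433 + 58874 + 9459 = 550495 J = 550 kJ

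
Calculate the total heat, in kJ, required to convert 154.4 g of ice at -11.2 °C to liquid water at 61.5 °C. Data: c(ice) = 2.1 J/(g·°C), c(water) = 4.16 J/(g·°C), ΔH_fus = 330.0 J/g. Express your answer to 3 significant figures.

q1 (heat ice -11.2→0.0 °C): 154.4 × 2.1 × 11.2 = 3631 J
q2 (melt at 0 °C): 154.4 × 330.0 = 50952 J
q3 (heat water 0.0→61.5 °C): 154.4 × 4.16 × 61.5 = 39502 J
Total: 3631 + 50952 + 39502 = 94085 J = 94.1 kJ

q = 94.1 kJ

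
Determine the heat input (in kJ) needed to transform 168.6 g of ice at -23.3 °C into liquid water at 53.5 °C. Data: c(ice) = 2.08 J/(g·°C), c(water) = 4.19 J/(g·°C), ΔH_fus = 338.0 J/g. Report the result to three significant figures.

q1 (heat ice -23.3→0.0 °C): 168.6 × 2.08 × 23.3 = 8171 J
q2 (melt at 0 °C): 168.6 × 338.0 = 56987 J
q3 (heat water 0.0→53.5 °C): 168.6 × 4.19 × 53.5 = 37794 J
Total: 8171 + 56987 + 37794 = 102952 J = 103 kJ

q = 103 kJ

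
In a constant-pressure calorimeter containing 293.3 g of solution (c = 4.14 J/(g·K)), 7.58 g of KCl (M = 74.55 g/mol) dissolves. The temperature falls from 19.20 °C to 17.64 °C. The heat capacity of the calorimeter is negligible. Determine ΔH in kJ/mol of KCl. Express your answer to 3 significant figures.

|ΔT| = |17.64 − 19.20| = 1.56 °C
|q_surr| = (293.3 × 4.14) × 1.56 = 1214.262 × 1.56 = 1894 J
n(KCl) = 7.58 / 74.55 = 0.1017 mol
Temperature fell, so q_rxn = +|q_surr| = 1.894 kJ
ΔH = q_rxn / n = 18.62 kJ/mol

ΔH = 18.6 kJ/mol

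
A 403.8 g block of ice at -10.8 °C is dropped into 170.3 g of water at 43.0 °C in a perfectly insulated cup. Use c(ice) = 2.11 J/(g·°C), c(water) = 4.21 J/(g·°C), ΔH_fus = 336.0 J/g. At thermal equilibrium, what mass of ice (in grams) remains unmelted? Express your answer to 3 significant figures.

Heat to warm all ice to 0 °C: 403.8×2.11×10.8 = 9201.8 J
Heat released by water cooling to 0 °C: 170.3×4.21×43.0 = 30829 J
30829 J < 9201.8 + 403.8×336.0 = 144878.6 J, so not all ice melts; final T = 0 °C.
Heat left for melting: 30829 − 9201.8 = 21627.2 J
Mass melted = 21627.2 / 336.0 = 64.37 g
Ice remaining = 403.8 − 64.37 = 339.43 g

m_ice remaining = 339 g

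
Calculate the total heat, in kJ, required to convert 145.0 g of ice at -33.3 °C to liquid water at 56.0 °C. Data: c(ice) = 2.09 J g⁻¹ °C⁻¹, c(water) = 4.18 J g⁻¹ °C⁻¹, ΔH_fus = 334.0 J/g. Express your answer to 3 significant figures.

q = 92.5 kJ

q1 (heat ice -33.3→0.0 °C): 145.0 × 2.09 × 33.3 = 10092 J
q2 (melt at 0 °C): 145.0 × 334.0 = 48430 J
q3 (heat water 0.0→56.0 °C): 145.0 × 4.18 × 56.0 = 33942 J
Total: 10092 + 48430 + 33942 = 92464 J = 92.5 kJ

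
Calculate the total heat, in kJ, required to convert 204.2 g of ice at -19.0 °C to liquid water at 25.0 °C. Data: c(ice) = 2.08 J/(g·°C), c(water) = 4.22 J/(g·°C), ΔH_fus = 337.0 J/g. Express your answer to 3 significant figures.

q1 (heat ice -19.0→0.0 °C): 204.2 × 2.08 × 19.0 = 8070 J
q2 (melt at 0 °C): 204.2 × 337.0 = 68815 J
q3 (heat water 0.0→25.0 °C): 204.2 × 4.22 × 25.0 = 21543 J
Total: 8070 + 68815 + 21543 = 98428 J = 98.4 kJ

q = 98.4 kJ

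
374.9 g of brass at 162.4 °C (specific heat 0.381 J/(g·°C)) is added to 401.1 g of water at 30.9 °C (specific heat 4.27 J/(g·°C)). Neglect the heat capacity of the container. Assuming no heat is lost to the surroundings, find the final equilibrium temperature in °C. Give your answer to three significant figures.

Heat lost by brass = heat gained by water.
(374.9)(0.381)(162.4 − T) = (401.1)(4.27)(T − 30.9)
142.8369 (162.4 − T) = 1712.697 (T − 30.9)
23197 − 142.8369 T = 1712.697 T − 52922
76119 = 1855.5339 T
T = 41.02 °C

T_f = 41.0 °C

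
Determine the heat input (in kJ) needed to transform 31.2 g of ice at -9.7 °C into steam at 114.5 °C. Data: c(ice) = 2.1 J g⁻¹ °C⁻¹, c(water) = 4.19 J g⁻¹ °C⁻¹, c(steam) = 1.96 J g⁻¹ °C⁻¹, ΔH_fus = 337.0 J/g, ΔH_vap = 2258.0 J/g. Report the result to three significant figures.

q1 (heat ice -9.7→0.0 °C): 31.2 × 2.1 × 9.7 = 636 J
q2 (melt at 0 °C): 31.2 × 337.0 = 10514 J
q3 (heat water 0.0→100.0 °C): 31.2 × 4.19 × 100.0 = 13073 J
q4 (vaporize at 100 °C): 31.2 × 2258.0 = 70450 J
q5 (heat steam 100.0→114.5 °C): 31.2 × 1.96 × 14.5 = 887 J
Total: 636 + 10514 + 13073 + 70450 + 887 = 95560 J = 95.6 kJ

q = 95.6 kJ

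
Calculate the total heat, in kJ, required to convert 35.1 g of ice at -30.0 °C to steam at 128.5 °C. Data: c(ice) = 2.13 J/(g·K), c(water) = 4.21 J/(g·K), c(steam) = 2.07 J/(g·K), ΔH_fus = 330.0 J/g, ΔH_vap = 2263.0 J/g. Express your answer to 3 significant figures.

q1 (heat ice -30.0→0.0 °C): 35.1 × 2.13 × 30.0 = 2243 J
q2 (melt at 0 °C): 35.1 × 330.0 = 11583 J
q3 (heat water 0.0→100.0 °C): 35.1 × 4.21 × 100.0 = 14777 J
q4 (vaporize at 100 °C): 35.1 × 2263.0 = 79431 J
q5 (heat steam 100.0→128.5 °C): 35.1 × 2.07 × 28.5 = 2071 J
Total: 2243 + 11583 + 14777 + 79431 + 2071 = 110105 J = 110 kJ

q = 110 kJ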